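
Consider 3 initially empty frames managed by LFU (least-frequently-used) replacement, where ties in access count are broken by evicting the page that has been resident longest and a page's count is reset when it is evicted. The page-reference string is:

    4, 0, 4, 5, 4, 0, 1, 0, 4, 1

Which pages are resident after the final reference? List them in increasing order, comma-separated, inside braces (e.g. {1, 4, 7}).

4 -> miss, frames (4)
0 -> miss, frames (4 0)
4 -> hit
5 -> miss, frames (4 0 5)
4 -> hit
0 -> hit
1 -> miss, evict 5, frames (4 0 1)
0 -> hit
4 -> hit
1 -> hit

{0, 1, 4}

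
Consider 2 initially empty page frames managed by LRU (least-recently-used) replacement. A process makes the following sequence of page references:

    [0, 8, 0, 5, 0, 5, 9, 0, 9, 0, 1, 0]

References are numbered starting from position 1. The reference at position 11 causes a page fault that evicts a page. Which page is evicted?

9

pos 1: 0 → miss, frames {0}
pos 2: 8 → miss, frames {0,8}
pos 3: 0 → hit
pos 4: 5 → miss, evict 8, frames {0,5}
pos 5: 0 → hit
pos 6: 5 → hit
pos 7: 9 → miss, evict 0, frames {5,9}
pos 8: 0 → miss, evict 5, frames {9,0}
pos 9: 9 → hit
pos 10: 0 → hit
pos 11: 1 → miss, evict 9, frames {0,1}
At position 11, page 9 is evicted.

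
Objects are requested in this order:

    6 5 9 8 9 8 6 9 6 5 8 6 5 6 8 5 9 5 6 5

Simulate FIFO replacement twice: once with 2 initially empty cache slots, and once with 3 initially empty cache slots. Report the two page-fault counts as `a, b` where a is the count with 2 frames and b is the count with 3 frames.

14, 7

2 frames: F F F F . . F F . F F F F . F . F F F . → 14 faults.
3 frames: F F F F . . F . . F . . . . . . F . . . → 7 faults.
7 < 14: adding a frame reduced faults, as is typical.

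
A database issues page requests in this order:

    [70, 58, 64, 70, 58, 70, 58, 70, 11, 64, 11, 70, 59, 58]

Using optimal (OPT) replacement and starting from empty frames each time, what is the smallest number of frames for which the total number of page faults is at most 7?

3

f=1: 14 faults
f=2: 9 faults
f=3: 6 faults
f=4: 5 faults
f=5: 5 faults
Smallest f with faults ≤ 7 is 3.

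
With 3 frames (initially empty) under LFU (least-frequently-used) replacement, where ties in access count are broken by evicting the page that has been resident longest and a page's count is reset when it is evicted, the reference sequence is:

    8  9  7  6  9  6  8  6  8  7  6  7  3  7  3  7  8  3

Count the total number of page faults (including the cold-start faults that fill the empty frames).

9

8: fault, frames (8)
9: fault, frames (8 9)
7: fault, frames (8 9 7)
6: fault, evict 8, frames (9 7 6)
9: hit
6: hit
8: fault, evict 7, frames (9 6 8)
6: hit
8: hit
7: fault, evict 9, frames (6 8 7)
6: hit
7: hit
3: fault, evict 8, frames (6 7 3)
7: hit
3: hit
7: hit
8: fault, evict 3, frames (6 7 8)
3: fault, evict 8, frames (6 7 3)
Page faults: 9.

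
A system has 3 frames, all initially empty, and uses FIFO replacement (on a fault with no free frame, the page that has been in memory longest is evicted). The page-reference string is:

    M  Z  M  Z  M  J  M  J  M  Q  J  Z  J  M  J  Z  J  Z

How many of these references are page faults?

M -> fault, frames (M)
Z -> fault, frames (M Z)
M -> hit
Z -> hit
M -> hit
J -> fault, frames (M Z J)
M -> hit
J -> hit
M -> hit
Q -> fault, evict M, frames (Z J Q)
J -> hit
Z -> hit
J -> hit
M -> fault, evict Z, frames (J Q M)
J -> hit
Z -> fault, evict J, frames (Q M Z)
J -> fault, evict Q, frames (M Z J)
Z -> hit
Page faults: 7.

7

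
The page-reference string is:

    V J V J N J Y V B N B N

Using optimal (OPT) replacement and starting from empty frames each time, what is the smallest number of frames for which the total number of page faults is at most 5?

f=1: 12 faults
f=2: 6 faults
f=3: 5 faults
f=4: 5 faults
f=5: 5 faults
Smallest f with faults ≤ 5 is 3.

3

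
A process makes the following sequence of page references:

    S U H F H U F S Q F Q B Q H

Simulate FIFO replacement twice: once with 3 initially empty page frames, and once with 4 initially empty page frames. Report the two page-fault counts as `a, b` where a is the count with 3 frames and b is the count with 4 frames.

8, 6

3 frames: F F F F . . . F F . . F . F → 8 faults.
4 frames: F F F F . . . . F . . F . . → 6 faults.
6 < 8: adding a frame reduced faults, as is typical.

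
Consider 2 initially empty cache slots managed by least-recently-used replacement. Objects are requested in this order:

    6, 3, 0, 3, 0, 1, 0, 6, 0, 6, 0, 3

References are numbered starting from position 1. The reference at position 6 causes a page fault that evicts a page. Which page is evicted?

3

pos 1: 6 -> fault, frames (6)
pos 2: 3 -> fault, frames (6 3)
pos 3: 0 -> fault, evict 6, frames (3 0)
pos 4: 3 -> hit
pos 5: 0 -> hit
pos 6: 1 -> fault, evict 3, frames (0 1)
At position 6, page 3 is evicted.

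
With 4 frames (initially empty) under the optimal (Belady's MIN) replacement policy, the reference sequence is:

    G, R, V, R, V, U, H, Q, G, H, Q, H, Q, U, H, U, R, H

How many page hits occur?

11

G → miss, frames (G)
R → miss, frames (G R)
V → miss, frames (G R V)
R → hit
V → hit
U → miss, frames (G R V U)
H → miss, evict V, frames (G R U H)
Q → miss, evict R, frames (G U H Q)
G → hit
H → hit
Q → hit
H → hit
Q → hit
U → hit
H → hit
U → hit
R → miss, evict Q, frames (G U H R)
H → hit
Hits: 11.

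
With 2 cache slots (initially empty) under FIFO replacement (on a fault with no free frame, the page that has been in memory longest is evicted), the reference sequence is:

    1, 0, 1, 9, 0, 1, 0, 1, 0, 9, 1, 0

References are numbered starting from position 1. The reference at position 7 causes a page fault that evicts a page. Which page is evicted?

pos 1: 1 -> miss, frames (1)
pos 2: 0 -> miss, frames (1 0)
pos 3: 1 -> hit
pos 4: 9 -> miss, evict 1, frames (0 9)
pos 5: 0 -> hit
pos 6: 1 -> miss, evict 0, frames (9 1)
pos 7: 0 -> miss, evict 9, frames (1 0)
At position 7, page 9 is evicted.

9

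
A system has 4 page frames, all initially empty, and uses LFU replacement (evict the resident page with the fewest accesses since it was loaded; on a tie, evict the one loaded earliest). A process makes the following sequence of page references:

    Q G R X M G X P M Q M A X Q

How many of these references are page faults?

9

Q: fault, frames {Q}
G: fault, frames {Q,G}
R: fault, frames {Q,G,R}
X: fault, frames {Q,G,R,X}
M: fault, evict Q, frames {G,R,X,M}
G: hit
X: hit
P: fault, evict R, frames {G,X,M,P}
M: hit
Q: fault, evict P, frames {G,X,M,Q}
M: hit
A: fault, evict Q, frames {G,X,M,A}
X: hit
Q: fault, evict A, frames {G,X,M,Q}
Page faults: 9.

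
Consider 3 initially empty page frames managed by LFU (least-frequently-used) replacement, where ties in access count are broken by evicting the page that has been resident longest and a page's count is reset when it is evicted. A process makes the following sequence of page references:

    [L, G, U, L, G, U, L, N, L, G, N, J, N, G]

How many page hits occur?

5

L -> fault, frames [L]
G -> fault, frames [L, G]
U -> fault, frames [L, G, U]
L -> hit
G -> hit
U -> hit
L -> hit
N -> fault, evict G, frames [L, U, N]
L -> hit
G -> fault, evict N, frames [L, U, G]
N -> fault, evict G, frames [L, U, N]
J -> fault, evict N, frames [L, U, J]
N -> fault, evict J, frames [L, U, N]
G -> fault, evict N, frames [L, U, G]
Hits: 5.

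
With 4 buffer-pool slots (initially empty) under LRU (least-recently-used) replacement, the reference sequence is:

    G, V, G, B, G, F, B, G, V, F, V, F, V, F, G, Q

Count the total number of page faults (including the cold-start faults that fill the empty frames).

5

G: fault, frames [G]
V: fault, frames [G, V]
G: hit
B: fault, frames [V, G, B]
G: hit
F: fault, frames [V, B, G, F]
B: hit
G: hit
V: hit
F: hit
V: hit
F: hit
V: hit
F: hit
G: hit
Q: fault, evict B, frames [V, F, G, Q]
Page faults: 5.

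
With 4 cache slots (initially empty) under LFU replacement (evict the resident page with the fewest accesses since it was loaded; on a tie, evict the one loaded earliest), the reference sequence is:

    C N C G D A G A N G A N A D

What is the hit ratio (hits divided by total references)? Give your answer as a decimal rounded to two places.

C: fault, frames {C}
N: fault, frames {C,N}
C: hit
G: fault, frames {C,N,G}
D: fault, frames {C,N,G,D}
A: fault, evict N, frames {C,G,D,A}
G: hit
A: hit
N: fault, evict D, frames {C,G,A,N}
G: hit
A: hit
N: hit
A: hit
D: fault, evict C, frames {G,A,N,D}
Hits: 7 of 14 references → 7/14 = 0.5000.

0.50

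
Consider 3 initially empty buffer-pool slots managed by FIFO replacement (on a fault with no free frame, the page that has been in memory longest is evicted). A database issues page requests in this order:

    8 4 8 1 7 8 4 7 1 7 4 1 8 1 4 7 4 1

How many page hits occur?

7

8 → fault, frames {8}
4 → fault, frames {8,4}
8 → hit
1 → fault, frames {8,4,1}
7 → fault, evict 8, frames {4,1,7}
8 → fault, evict 4, frames {1,7,8}
4 → fault, evict 1, frames {7,8,4}
7 → hit
1 → fault, evict 7, frames {8,4,1}
7 → fault, evict 8, frames {4,1,7}
4 → hit
1 → hit
8 → fault, evict 4, frames {1,7,8}
1 → hit
4 → fault, evict 1, frames {7,8,4}
7 → hit
4 → hit
1 → fault, evict 7, frames {8,4,1}
Hits: 7.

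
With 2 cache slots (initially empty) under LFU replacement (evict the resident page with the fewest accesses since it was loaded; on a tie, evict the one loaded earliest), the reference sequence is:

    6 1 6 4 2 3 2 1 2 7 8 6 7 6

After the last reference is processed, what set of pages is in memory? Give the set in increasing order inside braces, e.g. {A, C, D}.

6 -> miss, frames [6]
1 -> miss, frames [6, 1]
6 -> hit
4 -> miss, evict 1, frames [6, 4]
2 -> miss, evict 4, frames [6, 2]
3 -> miss, evict 2, frames [6, 3]
2 -> miss, evict 3, frames [6, 2]
1 -> miss, evict 2, frames [6, 1]
2 -> miss, evict 1, frames [6, 2]
7 -> miss, evict 2, frames [6, 7]
8 -> miss, evict 7, frames [6, 8]
6 -> hit
7 -> miss, evict 8, frames [6, 7]
6 -> hit

{6, 7}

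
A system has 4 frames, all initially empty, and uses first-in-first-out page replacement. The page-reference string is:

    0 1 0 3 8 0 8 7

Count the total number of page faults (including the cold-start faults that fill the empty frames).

5

0 -> miss, frames [0]
1 -> miss, frames [0, 1]
0 -> hit
3 -> miss, frames [0, 1, 3]
8 -> miss, frames [0, 1, 3, 8]
0 -> hit
8 -> hit
7 -> miss, evict 0, frames [1, 3, 8, 7]
Page faults: 5.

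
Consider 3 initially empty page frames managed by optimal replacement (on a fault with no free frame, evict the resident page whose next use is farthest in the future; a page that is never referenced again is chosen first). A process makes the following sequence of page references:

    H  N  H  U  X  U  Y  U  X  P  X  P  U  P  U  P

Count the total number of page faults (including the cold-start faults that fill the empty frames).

H: miss, frames (H)
N: miss, frames (H N)
H: hit
U: miss, frames (H N U)
X: miss, evict N, frames (H U X)
U: hit
Y: miss, evict H, frames (U X Y)
U: hit
X: hit
P: miss, evict Y, frames (U X P)
X: hit
P: hit
U: hit
P: hit
U: hit
P: hit
Page faults: 6.

6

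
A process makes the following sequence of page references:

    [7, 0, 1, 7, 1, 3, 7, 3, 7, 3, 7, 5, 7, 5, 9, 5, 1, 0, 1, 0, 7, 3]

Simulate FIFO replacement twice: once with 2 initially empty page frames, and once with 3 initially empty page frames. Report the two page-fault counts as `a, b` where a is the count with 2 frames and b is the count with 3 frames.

13, 11

2 frames: F F F F . F . . . . . F F . F F F F . . F F → 13 faults.
3 frames: F F F . . F F . . . . F . . F . F F . . F F → 11 faults.
11 < 13: adding a frame reduced faults, as is typical.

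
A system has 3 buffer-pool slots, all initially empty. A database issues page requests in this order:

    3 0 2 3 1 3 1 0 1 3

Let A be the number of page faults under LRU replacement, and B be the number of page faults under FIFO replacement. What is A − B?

Under LRU: F F F . F . . F . . → 5 faults.
Under FIFO: F F F . F F . F . . → 6 faults.
A − B = 5 − 6 = -1.

-1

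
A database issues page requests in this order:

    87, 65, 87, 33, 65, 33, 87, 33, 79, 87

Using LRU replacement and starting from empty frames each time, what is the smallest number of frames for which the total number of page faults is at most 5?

f=1: 10 faults
f=2: 7 faults
f=3: 4 faults
f=4: 4 faults
Smallest f with faults ≤ 5 is 3.

3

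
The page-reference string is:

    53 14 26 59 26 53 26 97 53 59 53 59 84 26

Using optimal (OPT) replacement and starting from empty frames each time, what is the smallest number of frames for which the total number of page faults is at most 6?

4

f=1: 14 faults
f=2: 9 faults
f=3: 7 faults
f=4: 6 faults
f=5: 6 faults
f=6: 6 faults
Smallest f with faults ≤ 6 is 4.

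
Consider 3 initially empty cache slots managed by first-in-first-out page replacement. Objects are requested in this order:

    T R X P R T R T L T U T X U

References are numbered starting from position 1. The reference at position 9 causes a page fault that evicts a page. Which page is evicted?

P

pos 1: T -> fault, frames {T}
pos 2: R -> fault, frames {T,R}
pos 3: X -> fault, frames {T,R,X}
pos 4: P -> fault, evict T, frames {R,X,P}
pos 5: R -> hit
pos 6: T -> fault, evict R, frames {X,P,T}
pos 7: R -> fault, evict X, frames {P,T,R}
pos 8: T -> hit
pos 9: L -> fault, evict P, frames {T,R,L}
At position 9, page P is evicted.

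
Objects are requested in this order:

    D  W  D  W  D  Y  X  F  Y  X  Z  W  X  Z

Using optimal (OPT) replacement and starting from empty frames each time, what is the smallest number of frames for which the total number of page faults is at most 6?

f=1: 14 faults
f=2: 9 faults
f=3: 7 faults
f=4: 6 faults
f=5: 6 faults
f=6: 6 faults
Smallest f with faults ≤ 6 is 4.

4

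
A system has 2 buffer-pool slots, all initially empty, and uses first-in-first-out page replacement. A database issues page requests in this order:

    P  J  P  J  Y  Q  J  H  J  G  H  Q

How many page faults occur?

8

P: fault, frames {P}
J: fault, frames {P,J}
P: hit
J: hit
Y: fault, evict P, frames {J,Y}
Q: fault, evict J, frames {Y,Q}
J: fault, evict Y, frames {Q,J}
H: fault, evict Q, frames {J,H}
J: hit
G: fault, evict J, frames {H,G}
H: hit
Q: fault, evict H, frames {G,Q}
Page faults: 8.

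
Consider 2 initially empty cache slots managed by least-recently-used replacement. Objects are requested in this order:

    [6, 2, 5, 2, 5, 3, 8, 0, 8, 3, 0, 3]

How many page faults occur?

8

6: fault, frames [6]
2: fault, frames [6, 2]
5: fault, evict 6, frames [2, 5]
2: hit
5: hit
3: fault, evict 2, frames [5, 3]
8: fault, evict 5, frames [3, 8]
0: fault, evict 3, frames [8, 0]
8: hit
3: fault, evict 0, frames [8, 3]
0: fault, evict 8, frames [3, 0]
3: hit
Page faults: 8.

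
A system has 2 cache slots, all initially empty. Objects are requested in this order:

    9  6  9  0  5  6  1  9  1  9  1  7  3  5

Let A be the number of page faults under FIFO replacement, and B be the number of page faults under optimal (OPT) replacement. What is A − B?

Under FIFO: F F . F F F F F . . . F F F → 10 faults.
Under OPT: F F . F F . F F . . . F F F → 9 faults.
A − B = 10 − 9 = 1.

1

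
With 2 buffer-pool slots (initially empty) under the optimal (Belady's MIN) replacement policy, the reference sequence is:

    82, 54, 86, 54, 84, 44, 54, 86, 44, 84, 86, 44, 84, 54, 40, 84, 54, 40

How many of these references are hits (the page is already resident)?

82 -> miss, frames (82)
54 -> miss, frames (82 54)
86 -> miss, evict 82, frames (54 86)
54 -> hit
84 -> miss, evict 86, frames (54 84)
44 -> miss, evict 84, frames (54 44)
54 -> hit
86 -> miss, evict 54, frames (44 86)
44 -> hit
84 -> miss, evict 44, frames (86 84)
86 -> hit
44 -> miss, evict 86, frames (84 44)
84 -> hit
54 -> miss, evict 44, frames (84 54)
40 -> miss, evict 54, frames (84 40)
84 -> hit
54 -> miss, evict 84, frames (40 54)
40 -> hit
Hits: 7.

7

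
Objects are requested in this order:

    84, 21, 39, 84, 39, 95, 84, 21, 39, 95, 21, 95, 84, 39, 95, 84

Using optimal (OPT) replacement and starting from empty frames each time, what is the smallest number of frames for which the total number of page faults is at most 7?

3

f=1: 16 faults
f=2: 10 faults
f=3: 6 faults
f=4: 4 faults
Smallest f with faults ≤ 7 is 3.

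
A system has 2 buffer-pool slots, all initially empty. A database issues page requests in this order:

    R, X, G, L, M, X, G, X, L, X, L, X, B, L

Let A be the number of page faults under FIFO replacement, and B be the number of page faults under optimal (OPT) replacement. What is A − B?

3

Under FIFO: F F F F F F F . F F . . F F → 11 faults.
Under OPT: F F F F F . F . F . . . F . → 8 faults.
A − B = 11 − 8 = 3.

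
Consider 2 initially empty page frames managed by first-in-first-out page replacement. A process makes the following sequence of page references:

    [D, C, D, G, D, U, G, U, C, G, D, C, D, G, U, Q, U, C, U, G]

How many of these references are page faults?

14

D -> fault, frames [D]
C -> fault, frames [D, C]
D -> hit
G -> fault, evict D, frames [C, G]
D -> fault, evict C, frames [G, D]
U -> fault, evict G, frames [D, U]
G -> fault, evict D, frames [U, G]
U -> hit
C -> fault, evict U, frames [G, C]
G -> hit
D -> fault, evict G, frames [C, D]
C -> hit
D -> hit
G -> fault, evict C, frames [D, G]
U -> fault, evict D, frames [G, U]
Q -> fault, evict G, frames [U, Q]
U -> hit
C -> fault, evict U, frames [Q, C]
U -> fault, evict Q, frames [C, U]
G -> fault, evict C, frames [U, G]
Page faults: 14.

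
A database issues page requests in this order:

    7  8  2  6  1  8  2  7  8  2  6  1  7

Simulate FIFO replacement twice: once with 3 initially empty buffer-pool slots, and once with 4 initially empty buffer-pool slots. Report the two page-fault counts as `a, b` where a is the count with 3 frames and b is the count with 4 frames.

10, 11

3 frames: F F F F F F F F . . F F . → 10 faults.
4 frames: F F F F F . . F F F F F F → 11 faults.
11 > 10: adding a frame increased faults — Belady's anomaly.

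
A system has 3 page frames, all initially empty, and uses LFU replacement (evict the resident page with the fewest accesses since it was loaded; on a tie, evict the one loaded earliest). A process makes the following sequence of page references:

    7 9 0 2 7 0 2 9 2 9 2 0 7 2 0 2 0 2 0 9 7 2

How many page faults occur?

7: miss, frames {7}
9: miss, frames {7,9}
0: miss, frames {7,9,0}
2: miss, evict 7, frames {9,0,2}
7: miss, evict 9, frames {0,2,7}
0: hit
2: hit
9: miss, evict 7, frames {0,2,9}
2: hit
9: hit
2: hit
0: hit
7: miss, evict 9, frames {0,2,7}
2: hit
0: hit
2: hit
0: hit
2: hit
0: hit
9: miss, evict 7, frames {0,2,9}
7: miss, evict 9, frames {0,2,7}
2: hit
Page faults: 9.

9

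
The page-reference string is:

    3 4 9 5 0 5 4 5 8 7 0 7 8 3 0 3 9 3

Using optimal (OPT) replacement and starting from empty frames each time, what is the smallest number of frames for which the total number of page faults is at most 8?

4

f=1: 18 faults
f=2: 12 faults
f=3: 9 faults
f=4: 8 faults
f=5: 7 faults
f=6: 7 faults
f=7: 7 faults
Smallest f with faults ≤ 8 is 4.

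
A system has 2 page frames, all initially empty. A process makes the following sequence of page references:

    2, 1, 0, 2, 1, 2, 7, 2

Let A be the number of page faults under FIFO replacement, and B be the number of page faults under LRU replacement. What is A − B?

Under FIFO: F F F F F . F F → 7 faults.
Under LRU: F F F F F . F . → 6 faults.
A − B = 7 − 6 = 1.

1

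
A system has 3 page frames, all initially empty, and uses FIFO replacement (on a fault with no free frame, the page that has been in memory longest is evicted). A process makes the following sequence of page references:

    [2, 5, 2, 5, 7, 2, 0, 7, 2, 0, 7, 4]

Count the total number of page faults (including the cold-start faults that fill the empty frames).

6

2: miss, frames (2)
5: miss, frames (2 5)
2: hit
5: hit
7: miss, frames (2 5 7)
2: hit
0: miss, evict 2, frames (5 7 0)
7: hit
2: miss, evict 5, frames (7 0 2)
0: hit
7: hit
4: miss, evict 7, frames (0 2 4)
Page faults: 6.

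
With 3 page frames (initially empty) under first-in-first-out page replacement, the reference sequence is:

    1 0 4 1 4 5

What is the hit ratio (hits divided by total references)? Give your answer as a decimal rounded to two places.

0.33

1: miss, frames {1}
0: miss, frames {1,0}
4: miss, frames {1,0,4}
1: hit
4: hit
5: miss, evict 1, frames {0,4,5}
Hits: 2 of 6 references → 2/6 = 0.3333.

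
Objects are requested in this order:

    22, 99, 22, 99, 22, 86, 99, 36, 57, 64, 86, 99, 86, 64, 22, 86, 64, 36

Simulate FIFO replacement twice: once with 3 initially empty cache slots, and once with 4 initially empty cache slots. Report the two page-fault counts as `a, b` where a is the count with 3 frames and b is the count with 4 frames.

3 frames: F F . . . F . F F F F F . . F . F F → 11 faults.
4 frames: F F . . . F . F F F . F F . F . . F → 10 faults.
10 < 11: adding a frame reduced faults, as is typical.

11, 10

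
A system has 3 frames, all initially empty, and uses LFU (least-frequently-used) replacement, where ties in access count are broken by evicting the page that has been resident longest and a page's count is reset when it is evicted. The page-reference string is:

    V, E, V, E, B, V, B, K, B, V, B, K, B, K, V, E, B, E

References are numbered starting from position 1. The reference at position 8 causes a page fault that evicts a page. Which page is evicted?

E

pos 1: V: miss, frames (V)
pos 2: E: miss, frames (V E)
pos 3: V: hit
pos 4: E: hit
pos 5: B: miss, frames (V E B)
pos 6: V: hit
pos 7: B: hit
pos 8: K: miss, evict E, frames (V B K)
At position 8, page E is evicted.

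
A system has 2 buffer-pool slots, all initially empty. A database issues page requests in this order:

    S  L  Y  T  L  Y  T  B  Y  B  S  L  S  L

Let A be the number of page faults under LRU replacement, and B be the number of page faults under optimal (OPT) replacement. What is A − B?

Under LRU: F F F F F F F F F . F F . . → 11 faults.
Under OPT: F F F F . F . F . . F F . . → 8 faults.
A − B = 11 − 8 = 3.

3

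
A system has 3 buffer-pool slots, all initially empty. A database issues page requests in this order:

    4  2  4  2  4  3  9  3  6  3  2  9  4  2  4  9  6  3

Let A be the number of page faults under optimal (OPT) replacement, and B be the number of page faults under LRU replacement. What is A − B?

Under OPT: F F . . . F F . F . . F F . . . F F → 9 faults.
Under LRU: F F . . . F F . F . F F F . . . F F → 10 faults.
A − B = 9 − 10 = -1.

-1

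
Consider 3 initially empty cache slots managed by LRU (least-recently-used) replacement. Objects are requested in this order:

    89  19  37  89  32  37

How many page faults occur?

89 -> fault, frames (89)
19 -> fault, frames (89 19)
37 -> fault, frames (89 19 37)
89 -> hit
32 -> fault, evict 19, frames (37 89 32)
37 -> hit
Page faults: 4.

4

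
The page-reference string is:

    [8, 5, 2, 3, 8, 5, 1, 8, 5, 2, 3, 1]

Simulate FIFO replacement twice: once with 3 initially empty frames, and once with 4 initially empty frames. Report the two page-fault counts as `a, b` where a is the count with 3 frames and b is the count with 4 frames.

9, 10

3 frames: F F F F F F F . . F F . → 9 faults.
4 frames: F F F F . . F F F F F F → 10 faults.
10 > 9: adding a frame increased faults — Belady's anomaly.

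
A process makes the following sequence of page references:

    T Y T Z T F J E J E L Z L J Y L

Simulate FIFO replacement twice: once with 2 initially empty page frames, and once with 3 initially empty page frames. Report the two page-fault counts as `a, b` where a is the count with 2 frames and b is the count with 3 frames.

12, 11

2 frames: F F . F F F F F . . F F . F F F → 12 faults.
3 frames: F F . F . F F F . . F F . F F F → 11 faults.
11 < 12: adding a frame reduced faults, as is typical.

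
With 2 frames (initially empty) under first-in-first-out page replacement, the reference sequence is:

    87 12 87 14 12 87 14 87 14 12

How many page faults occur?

87 -> fault, frames (87)
12 -> fault, frames (87 12)
87 -> hit
14 -> fault, evict 87, frames (12 14)
12 -> hit
87 -> fault, evict 12, frames (14 87)
14 -> hit
87 -> hit
14 -> hit
12 -> fault, evict 14, frames (87 12)
Page faults: 5.

5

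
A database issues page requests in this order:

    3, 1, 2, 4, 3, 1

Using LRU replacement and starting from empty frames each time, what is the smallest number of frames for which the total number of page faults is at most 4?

4

f=1: 6 faults
f=2: 6 faults
f=3: 6 faults
f=4: 4 faults
Smallest f with faults ≤ 4 is 4.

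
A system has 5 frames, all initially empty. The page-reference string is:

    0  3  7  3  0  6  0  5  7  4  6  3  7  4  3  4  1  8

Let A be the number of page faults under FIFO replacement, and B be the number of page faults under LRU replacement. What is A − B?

-1

Under FIFO: F F F . . F . F . F . . . . . . F F → 8 faults.
Under LRU: F F F . . F . F . F . F . . . . F F → 9 faults.
A − B = 8 − 9 = -1.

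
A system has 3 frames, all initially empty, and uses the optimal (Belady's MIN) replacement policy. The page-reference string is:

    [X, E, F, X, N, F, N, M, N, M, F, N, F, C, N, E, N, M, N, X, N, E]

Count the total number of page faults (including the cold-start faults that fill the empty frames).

8

X: miss, frames [X]
E: miss, frames [X, E]
F: miss, frames [X, E, F]
X: hit
N: miss, evict X, frames [E, F, N]
F: hit
N: hit
M: miss, evict E, frames [F, N, M]
N: hit
M: hit
F: hit
N: hit
F: hit
C: miss, evict F, frames [N, M, C]
N: hit
E: miss, evict C, frames [N, M, E]
N: hit
M: hit
N: hit
X: miss, evict M, frames [N, E, X]
N: hit
E: hit
Page faults: 8.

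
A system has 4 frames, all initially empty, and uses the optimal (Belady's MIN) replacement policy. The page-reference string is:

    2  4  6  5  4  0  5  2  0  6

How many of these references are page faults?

2: miss, frames [2]
4: miss, frames [2, 4]
6: miss, frames [2, 4, 6]
5: miss, frames [2, 4, 6, 5]
4: hit
0: miss, evict 4, frames [2, 6, 5, 0]
5: hit
2: hit
0: hit
6: hit
Page faults: 5.

5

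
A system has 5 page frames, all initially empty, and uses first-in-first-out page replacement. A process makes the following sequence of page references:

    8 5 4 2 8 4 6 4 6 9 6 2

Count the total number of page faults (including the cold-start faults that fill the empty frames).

6

8: fault, frames {8}
5: fault, frames {8,5}
4: fault, frames {8,5,4}
2: fault, frames {8,5,4,2}
8: hit
4: hit
6: fault, frames {8,5,4,2,6}
4: hit
6: hit
9: fault, evict 8, frames {5,4,2,6,9}
6: hit
2: hit
Page faults: 6.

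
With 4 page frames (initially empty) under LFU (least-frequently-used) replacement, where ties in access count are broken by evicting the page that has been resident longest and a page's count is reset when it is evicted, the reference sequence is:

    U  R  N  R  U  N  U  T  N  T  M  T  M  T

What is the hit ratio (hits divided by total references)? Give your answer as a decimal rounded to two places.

0.64

U -> miss, frames {U}
R -> miss, frames {U,R}
N -> miss, frames {U,R,N}
R -> hit
U -> hit
N -> hit
U -> hit
T -> miss, frames {U,R,N,T}
N -> hit
T -> hit
M -> miss, evict R, frames {U,N,T,M}
T -> hit
M -> hit
T -> hit
Hits: 9 of 14 references → 9/14 = 0.6429.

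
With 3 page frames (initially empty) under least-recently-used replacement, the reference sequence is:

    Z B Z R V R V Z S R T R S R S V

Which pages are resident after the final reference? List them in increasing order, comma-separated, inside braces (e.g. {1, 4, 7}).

Z -> fault, frames {Z}
B -> fault, frames {Z,B}
Z -> hit
R -> fault, frames {B,Z,R}
V -> fault, evict B, frames {Z,R,V}
R -> hit
V -> hit
Z -> hit
S -> fault, evict R, frames {V,Z,S}
R -> fault, evict V, frames {Z,S,R}
T -> fault, evict Z, frames {S,R,T}
R -> hit
S -> hit
R -> hit
S -> hit
V -> fault, evict T, frames {R,S,V}

{R, S, V}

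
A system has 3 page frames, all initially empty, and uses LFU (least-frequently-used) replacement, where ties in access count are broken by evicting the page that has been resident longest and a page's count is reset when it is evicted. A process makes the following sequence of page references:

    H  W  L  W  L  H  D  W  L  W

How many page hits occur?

6

H → miss, frames (H)
W → miss, frames (H W)
L → miss, frames (H W L)
W → hit
L → hit
H → hit
D → miss, evict H, frames (W L D)
W → hit
L → hit
W → hit
Hits: 6.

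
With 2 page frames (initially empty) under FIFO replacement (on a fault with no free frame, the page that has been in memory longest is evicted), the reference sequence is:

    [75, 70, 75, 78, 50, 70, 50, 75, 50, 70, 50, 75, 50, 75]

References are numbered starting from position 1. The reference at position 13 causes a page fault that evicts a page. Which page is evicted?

pos 1: 75: fault, frames {75}
pos 2: 70: fault, frames {75,70}
pos 3: 75: hit
pos 4: 78: fault, evict 75, frames {70,78}
pos 5: 50: fault, evict 70, frames {78,50}
pos 6: 70: fault, evict 78, frames {50,70}
pos 7: 50: hit
pos 8: 75: fault, evict 50, frames {70,75}
pos 9: 50: fault, evict 70, frames {75,50}
pos 10: 70: fault, evict 75, frames {50,70}
pos 11: 50: hit
pos 12: 75: fault, evict 50, frames {70,75}
pos 13: 50: fault, evict 70, frames {75,50}
At position 13, page 70 is evicted.

70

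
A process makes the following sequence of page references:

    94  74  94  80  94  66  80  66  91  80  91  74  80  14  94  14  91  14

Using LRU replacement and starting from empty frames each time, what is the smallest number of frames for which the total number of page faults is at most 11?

3

f=1: 18 faults
f=2: 12 faults
f=3: 9 faults
f=4: 9 faults
f=5: 7 faults
f=6: 6 faults
Smallest f with faults ≤ 11 is 3.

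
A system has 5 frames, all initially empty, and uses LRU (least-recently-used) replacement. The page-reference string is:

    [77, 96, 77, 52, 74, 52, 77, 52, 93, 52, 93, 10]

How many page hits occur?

6

77 → fault, frames {77}
96 → fault, frames {77,96}
77 → hit
52 → fault, frames {96,77,52}
74 → fault, frames {96,77,52,74}
52 → hit
77 → hit
52 → hit
93 → fault, frames {96,74,77,52,93}
52 → hit
93 → hit
10 → fault, evict 96, frames {74,77,52,93,10}
Hits: 6.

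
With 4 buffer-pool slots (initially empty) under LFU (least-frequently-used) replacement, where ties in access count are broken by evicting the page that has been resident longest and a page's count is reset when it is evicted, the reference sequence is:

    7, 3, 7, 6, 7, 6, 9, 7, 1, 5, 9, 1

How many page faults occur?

7: miss, frames [7]
3: miss, frames [7, 3]
7: hit
6: miss, frames [7, 3, 6]
7: hit
6: hit
9: miss, frames [7, 3, 6, 9]
7: hit
1: miss, evict 3, frames [7, 6, 9, 1]
5: miss, evict 9, frames [7, 6, 1, 5]
9: miss, evict 1, frames [7, 6, 5, 9]
1: miss, evict 5, frames [7, 6, 9, 1]
Page faults: 8.

8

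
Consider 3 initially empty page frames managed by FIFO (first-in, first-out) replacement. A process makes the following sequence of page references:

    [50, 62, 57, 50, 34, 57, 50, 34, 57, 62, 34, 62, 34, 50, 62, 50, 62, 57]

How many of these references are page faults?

50: fault, frames {50}
62: fault, frames {50,62}
57: fault, frames {50,62,57}
50: hit
34: fault, evict 50, frames {62,57,34}
57: hit
50: fault, evict 62, frames {57,34,50}
34: hit
57: hit
62: fault, evict 57, frames {34,50,62}
34: hit
62: hit
34: hit
50: hit
62: hit
50: hit
62: hit
57: fault, evict 34, frames {50,62,57}
Page faults: 7.

7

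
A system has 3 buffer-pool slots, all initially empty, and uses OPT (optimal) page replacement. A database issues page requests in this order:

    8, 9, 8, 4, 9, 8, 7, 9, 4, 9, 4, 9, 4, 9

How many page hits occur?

8 → miss, frames (8)
9 → miss, frames (8 9)
8 → hit
4 → miss, frames (8 9 4)
9 → hit
8 → hit
7 → miss, evict 8, frames (9 4 7)
9 → hit
4 → hit
9 → hit
4 → hit
9 → hit
4 → hit
9 → hit
Hits: 10.

10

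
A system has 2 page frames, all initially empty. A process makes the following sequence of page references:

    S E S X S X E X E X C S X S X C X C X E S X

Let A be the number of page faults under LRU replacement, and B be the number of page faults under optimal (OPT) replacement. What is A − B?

2

Under LRU: F F . F . . F . . . F F F . . F . . . F F F → 11 faults.
Under OPT: F F . F . . F . . . F F . . . F . . . F F . → 9 faults.
A − B = 11 − 9 = 2.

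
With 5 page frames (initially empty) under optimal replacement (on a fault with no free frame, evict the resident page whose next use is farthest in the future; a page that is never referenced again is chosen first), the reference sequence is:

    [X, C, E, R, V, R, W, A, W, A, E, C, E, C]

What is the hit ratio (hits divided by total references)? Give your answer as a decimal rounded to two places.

X -> miss, frames {X}
C -> miss, frames {X,C}
E -> miss, frames {X,C,E}
R -> miss, frames {X,C,E,R}
V -> miss, frames {X,C,E,R,V}
R -> hit
W -> miss, evict V, frames {X,C,E,R,W}
A -> miss, evict R, frames {X,C,E,W,A}
W -> hit
A -> hit
E -> hit
C -> hit
E -> hit
C -> hit
Hits: 7 of 14 references → 7/14 = 0.5000.

0.50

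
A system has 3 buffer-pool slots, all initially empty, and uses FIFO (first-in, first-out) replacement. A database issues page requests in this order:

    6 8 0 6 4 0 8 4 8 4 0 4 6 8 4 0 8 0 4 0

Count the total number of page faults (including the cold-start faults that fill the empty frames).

8

6: miss, frames [6]
8: miss, frames [6, 8]
0: miss, frames [6, 8, 0]
6: hit
4: miss, evict 6, frames [8, 0, 4]
0: hit
8: hit
4: hit
8: hit
4: hit
0: hit
4: hit
6: miss, evict 8, frames [0, 4, 6]
8: miss, evict 0, frames [4, 6, 8]
4: hit
0: miss, evict 4, frames [6, 8, 0]
8: hit
0: hit
4: miss, evict 6, frames [8, 0, 4]
0: hit
Page faults: 8.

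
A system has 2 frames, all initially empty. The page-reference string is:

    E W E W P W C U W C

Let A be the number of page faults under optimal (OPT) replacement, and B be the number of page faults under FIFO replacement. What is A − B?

Under OPT: F F . . F . F F . F → 6 faults.
Under FIFO: F F . . F . F F F F → 7 faults.
A − B = 6 − 7 = -1.

-1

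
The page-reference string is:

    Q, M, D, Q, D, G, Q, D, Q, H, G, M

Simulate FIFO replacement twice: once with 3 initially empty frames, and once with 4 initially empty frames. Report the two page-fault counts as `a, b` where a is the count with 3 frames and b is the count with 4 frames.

7, 5

3 frames: F F F . . F F . . F . F → 7 faults.
4 frames: F F F . . F . . . F . . → 5 faults.
5 < 7: adding a frame reduced faults, as is typical.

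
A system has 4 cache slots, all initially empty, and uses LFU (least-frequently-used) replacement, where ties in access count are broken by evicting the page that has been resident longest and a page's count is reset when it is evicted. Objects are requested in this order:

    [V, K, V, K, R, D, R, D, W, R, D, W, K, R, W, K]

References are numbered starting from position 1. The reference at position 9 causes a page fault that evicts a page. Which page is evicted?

V

pos 1: V: miss, frames [V]
pos 2: K: miss, frames [V, K]
pos 3: V: hit
pos 4: K: hit
pos 5: R: miss, frames [V, K, R]
pos 6: D: miss, frames [V, K, R, D]
pos 7: R: hit
pos 8: D: hit
pos 9: W: miss, evict V, frames [K, R, D, W]
At position 9, page V is evicted.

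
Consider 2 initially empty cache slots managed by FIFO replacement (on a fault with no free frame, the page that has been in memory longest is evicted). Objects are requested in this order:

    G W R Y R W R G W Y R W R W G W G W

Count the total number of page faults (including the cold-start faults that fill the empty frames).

G -> miss, frames [G]
W -> miss, frames [G, W]
R -> miss, evict G, frames [W, R]
Y -> miss, evict W, frames [R, Y]
R -> hit
W -> miss, evict R, frames [Y, W]
R -> miss, evict Y, frames [W, R]
G -> miss, evict W, frames [R, G]
W -> miss, evict R, frames [G, W]
Y -> miss, evict G, frames [W, Y]
R -> miss, evict W, frames [Y, R]
W -> miss, evict Y, frames [R, W]
R -> hit
W -> hit
G -> miss, evict R, frames [W, G]
W -> hit
G -> hit
W -> hit
Page faults: 12.

12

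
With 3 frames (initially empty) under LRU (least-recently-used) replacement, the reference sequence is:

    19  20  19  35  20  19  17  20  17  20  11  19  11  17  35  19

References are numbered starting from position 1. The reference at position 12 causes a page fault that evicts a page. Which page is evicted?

pos 1: 19 -> miss, frames {19}
pos 2: 20 -> miss, frames {19,20}
pos 3: 19 -> hit
pos 4: 35 -> miss, frames {20,19,35}
pos 5: 20 -> hit
pos 6: 19 -> hit
pos 7: 17 -> miss, evict 35, frames {20,19,17}
pos 8: 20 -> hit
pos 9: 17 -> hit
pos 10: 20 -> hit
pos 11: 11 -> miss, evict 19, frames {17,20,11}
pos 12: 19 -> miss, evict 17, frames {20,11,19}
At position 12, page 17 is evicted.

17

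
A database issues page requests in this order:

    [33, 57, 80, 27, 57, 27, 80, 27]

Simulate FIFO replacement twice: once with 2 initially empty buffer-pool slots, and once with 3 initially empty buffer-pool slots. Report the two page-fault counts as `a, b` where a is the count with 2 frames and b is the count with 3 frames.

7, 4

2 frames: F F F F F . F F → 7 faults.
3 frames: F F F F . . . . → 4 faults.
4 < 7: adding a frame reduced faults, as is typical.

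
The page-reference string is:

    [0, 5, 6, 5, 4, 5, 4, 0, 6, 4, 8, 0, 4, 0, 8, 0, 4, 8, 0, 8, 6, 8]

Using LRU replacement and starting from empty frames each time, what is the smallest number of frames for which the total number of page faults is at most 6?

f=1: 22 faults
f=2: 15 faults
f=3: 9 faults
f=4: 5 faults
f=5: 5 faults
Smallest f with faults ≤ 6 is 4.

4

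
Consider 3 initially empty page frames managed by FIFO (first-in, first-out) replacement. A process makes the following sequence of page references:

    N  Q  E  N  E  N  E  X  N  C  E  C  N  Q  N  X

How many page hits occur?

6

N -> fault, frames [N]
Q -> fault, frames [N, Q]
E -> fault, frames [N, Q, E]
N -> hit
E -> hit
N -> hit
E -> hit
X -> fault, evict N, frames [Q, E, X]
N -> fault, evict Q, frames [E, X, N]
C -> fault, evict E, frames [X, N, C]
E -> fault, evict X, frames [N, C, E]
C -> hit
N -> hit
Q -> fault, evict N, frames [C, E, Q]
N -> fault, evict C, frames [E, Q, N]
X -> fault, evict E, frames [Q, N, X]
Hits: 6.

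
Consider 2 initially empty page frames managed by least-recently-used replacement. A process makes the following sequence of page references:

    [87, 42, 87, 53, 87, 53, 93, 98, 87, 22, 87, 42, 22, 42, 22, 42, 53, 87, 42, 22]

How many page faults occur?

13

87 → miss, frames [87]
42 → miss, frames [87, 42]
87 → hit
53 → miss, evict 42, frames [87, 53]
87 → hit
53 → hit
93 → miss, evict 87, frames [53, 93]
98 → miss, evict 53, frames [93, 98]
87 → miss, evict 93, frames [98, 87]
22 → miss, evict 98, frames [87, 22]
87 → hit
42 → miss, evict 22, frames [87, 42]
22 → miss, evict 87, frames [42, 22]
42 → hit
22 → hit
42 → hit
53 → miss, evict 22, frames [42, 53]
87 → miss, evict 42, frames [53, 87]
42 → miss, evict 53, frames [87, 42]
22 → miss, evict 87, frames [42, 22]
Page faults: 13.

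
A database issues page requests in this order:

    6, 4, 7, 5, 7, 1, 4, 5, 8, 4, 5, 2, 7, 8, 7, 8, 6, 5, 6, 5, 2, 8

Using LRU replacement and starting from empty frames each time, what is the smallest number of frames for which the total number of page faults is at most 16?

3

f=1: 22 faults
f=2: 17 faults
f=3: 15 faults
f=4: 12 faults
f=5: 9 faults
f=6: 8 faults
f=7: 7 faults
Smallest f with faults ≤ 16 is 3.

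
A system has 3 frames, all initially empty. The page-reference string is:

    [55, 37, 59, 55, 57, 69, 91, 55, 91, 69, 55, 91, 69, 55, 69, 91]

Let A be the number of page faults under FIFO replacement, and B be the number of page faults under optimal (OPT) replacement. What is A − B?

1

Under FIFO: F F F . F F F F . . . . . . . . → 7 faults.
Under OPT: F F F . F F F . . . . . . . . . → 6 faults.
A − B = 7 − 6 = 1.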